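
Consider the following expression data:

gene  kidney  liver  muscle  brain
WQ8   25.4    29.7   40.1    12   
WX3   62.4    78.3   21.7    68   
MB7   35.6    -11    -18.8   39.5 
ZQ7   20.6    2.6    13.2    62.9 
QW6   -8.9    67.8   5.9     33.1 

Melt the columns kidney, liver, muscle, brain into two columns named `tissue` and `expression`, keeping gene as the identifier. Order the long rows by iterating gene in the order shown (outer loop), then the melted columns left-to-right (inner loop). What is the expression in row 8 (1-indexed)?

68

20 rows total (5 × 4). Row 8: index ⌊(8-1)/4⌋ = 1 into gene → WX3; (8-1) mod 4 = 3 into the melted columns → brain.
So row 8 is (WX3, brain, 68); expression = 68.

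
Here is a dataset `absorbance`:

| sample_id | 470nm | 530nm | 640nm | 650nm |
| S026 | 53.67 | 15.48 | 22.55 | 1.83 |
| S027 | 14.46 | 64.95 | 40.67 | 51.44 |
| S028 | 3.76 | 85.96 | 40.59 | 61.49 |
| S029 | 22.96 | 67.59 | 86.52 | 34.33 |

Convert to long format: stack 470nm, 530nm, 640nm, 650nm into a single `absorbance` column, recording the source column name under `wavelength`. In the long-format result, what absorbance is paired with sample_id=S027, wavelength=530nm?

64.95

Unpivoting turns each (sample_id, wide-column) pair into one long row.
The wide cell at row S027, column 530nm holds 64.95, so the long row (S027, 530nm) has absorbance=64.95.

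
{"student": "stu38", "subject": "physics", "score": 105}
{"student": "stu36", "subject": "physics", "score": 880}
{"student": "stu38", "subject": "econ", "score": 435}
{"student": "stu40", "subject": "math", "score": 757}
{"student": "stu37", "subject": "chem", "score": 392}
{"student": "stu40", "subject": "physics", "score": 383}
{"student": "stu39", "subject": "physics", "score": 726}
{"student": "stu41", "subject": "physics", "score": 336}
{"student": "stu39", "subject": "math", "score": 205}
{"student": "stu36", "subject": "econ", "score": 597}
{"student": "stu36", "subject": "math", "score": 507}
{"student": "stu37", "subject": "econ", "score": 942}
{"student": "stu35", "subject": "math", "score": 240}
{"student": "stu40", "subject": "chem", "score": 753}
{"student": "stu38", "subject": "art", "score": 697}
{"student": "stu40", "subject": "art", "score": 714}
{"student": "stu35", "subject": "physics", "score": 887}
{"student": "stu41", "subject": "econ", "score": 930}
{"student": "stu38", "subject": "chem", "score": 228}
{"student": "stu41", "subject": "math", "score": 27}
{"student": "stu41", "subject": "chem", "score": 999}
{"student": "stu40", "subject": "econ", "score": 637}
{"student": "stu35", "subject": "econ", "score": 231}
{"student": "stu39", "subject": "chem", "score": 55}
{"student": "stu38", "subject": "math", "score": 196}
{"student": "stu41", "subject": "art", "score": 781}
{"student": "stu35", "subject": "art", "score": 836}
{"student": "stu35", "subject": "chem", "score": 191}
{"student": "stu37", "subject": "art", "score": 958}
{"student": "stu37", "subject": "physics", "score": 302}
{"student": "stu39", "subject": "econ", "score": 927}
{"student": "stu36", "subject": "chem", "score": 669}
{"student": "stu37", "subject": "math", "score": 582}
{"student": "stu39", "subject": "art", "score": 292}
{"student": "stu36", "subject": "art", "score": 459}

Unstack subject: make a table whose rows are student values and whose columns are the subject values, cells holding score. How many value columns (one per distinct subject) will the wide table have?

5

5 distinct subject values: physics, econ, art, chem, math.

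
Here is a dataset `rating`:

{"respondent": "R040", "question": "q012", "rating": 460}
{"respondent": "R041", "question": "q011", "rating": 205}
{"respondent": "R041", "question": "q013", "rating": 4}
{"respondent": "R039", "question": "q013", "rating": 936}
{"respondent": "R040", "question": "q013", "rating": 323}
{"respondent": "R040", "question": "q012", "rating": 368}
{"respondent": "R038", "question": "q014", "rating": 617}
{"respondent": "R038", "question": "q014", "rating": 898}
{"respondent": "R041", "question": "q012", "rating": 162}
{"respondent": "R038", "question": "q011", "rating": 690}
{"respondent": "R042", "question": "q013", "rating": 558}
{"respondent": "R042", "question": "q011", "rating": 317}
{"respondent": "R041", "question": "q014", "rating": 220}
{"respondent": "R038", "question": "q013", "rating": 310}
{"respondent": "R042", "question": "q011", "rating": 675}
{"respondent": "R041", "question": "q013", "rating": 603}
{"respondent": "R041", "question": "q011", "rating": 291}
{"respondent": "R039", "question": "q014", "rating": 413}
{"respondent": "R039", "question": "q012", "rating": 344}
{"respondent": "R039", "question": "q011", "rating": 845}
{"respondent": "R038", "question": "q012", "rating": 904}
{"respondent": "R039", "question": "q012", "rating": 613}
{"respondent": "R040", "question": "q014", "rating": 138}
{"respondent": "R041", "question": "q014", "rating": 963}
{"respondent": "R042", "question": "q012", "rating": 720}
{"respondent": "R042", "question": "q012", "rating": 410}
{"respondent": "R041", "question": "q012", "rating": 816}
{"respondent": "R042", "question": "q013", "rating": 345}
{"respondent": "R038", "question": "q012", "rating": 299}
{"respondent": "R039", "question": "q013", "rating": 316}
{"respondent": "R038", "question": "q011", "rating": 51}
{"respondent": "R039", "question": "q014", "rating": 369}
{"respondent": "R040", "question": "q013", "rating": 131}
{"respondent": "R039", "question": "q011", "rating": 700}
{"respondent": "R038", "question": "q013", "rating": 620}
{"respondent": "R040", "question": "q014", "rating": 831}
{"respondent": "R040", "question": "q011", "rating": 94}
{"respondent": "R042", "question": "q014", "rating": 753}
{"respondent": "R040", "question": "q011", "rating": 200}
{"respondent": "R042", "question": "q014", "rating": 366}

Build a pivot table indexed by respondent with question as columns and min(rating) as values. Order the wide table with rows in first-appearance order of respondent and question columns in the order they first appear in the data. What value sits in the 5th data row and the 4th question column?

With rows in first-appearance order of respondent, row 5 is respondent=R042. question columns in first-appearance order: q012, q011, q013, q014; column 4 is q014.
Long rows with respondent=R042, question=q014: min(753, 366) = 366.

366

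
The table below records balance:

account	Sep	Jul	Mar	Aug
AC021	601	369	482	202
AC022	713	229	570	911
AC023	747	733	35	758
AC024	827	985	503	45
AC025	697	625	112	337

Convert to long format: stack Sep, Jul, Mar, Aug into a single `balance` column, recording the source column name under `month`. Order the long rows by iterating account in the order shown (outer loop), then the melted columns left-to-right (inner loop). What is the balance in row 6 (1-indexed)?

229

20 rows total (5 × 4). Row 6: index ⌊(6-1)/4⌋ = 1 into account → AC022; (6-1) mod 4 = 1 into the melted columns → Jul.
So row 6 is (AC022, Jul, 229); balance = 229.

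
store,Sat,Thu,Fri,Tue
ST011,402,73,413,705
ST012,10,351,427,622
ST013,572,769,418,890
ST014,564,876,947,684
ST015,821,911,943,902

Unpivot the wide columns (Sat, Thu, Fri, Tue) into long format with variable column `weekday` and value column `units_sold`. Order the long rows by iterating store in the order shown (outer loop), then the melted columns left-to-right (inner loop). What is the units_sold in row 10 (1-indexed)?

20 rows total (5 × 4). Row 10: index ⌊(10-1)/4⌋ = 2 into store → ST013; (10-1) mod 4 = 1 into the melted columns → Thu.
So row 10 is (ST013, Thu, 769); units_sold = 769.

769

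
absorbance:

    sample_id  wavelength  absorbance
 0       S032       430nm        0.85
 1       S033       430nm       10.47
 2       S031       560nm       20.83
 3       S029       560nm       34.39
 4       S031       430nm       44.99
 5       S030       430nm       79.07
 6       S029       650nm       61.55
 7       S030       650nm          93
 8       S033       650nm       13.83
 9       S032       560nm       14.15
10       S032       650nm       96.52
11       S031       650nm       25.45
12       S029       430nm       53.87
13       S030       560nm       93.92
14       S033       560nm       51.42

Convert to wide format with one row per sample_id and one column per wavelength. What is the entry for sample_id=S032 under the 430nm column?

Wide layout: rows indexed by sample_id, columns are the 3 distinct wavelength values (430nm, 560nm, 650nm).
Cell (sample_id=S032, wavelength=430nm) draws from the long row where sample_id=S032 and wavelength=430nm, which has absorbance=0.85.

0.85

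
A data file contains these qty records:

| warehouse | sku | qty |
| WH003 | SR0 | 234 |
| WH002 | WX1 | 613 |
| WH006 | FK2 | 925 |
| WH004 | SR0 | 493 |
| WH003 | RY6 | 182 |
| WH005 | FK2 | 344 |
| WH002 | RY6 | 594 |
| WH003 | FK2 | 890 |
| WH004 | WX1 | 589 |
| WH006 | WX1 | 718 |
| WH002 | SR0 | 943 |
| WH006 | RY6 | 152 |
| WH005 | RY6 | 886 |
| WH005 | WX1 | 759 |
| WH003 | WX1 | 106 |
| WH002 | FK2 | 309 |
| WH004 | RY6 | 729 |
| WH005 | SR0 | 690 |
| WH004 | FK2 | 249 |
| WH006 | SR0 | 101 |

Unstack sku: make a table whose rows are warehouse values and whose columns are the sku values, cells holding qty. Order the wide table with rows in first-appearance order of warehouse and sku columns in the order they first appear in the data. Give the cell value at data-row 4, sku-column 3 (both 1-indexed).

With rows in first-appearance order of warehouse, row 4 is warehouse=WH004. sku columns in first-appearance order: SR0, WX1, FK2, RY6; column 3 is FK2.
Long rows with warehouse=WH004, sku=FK2: qty = 249.

249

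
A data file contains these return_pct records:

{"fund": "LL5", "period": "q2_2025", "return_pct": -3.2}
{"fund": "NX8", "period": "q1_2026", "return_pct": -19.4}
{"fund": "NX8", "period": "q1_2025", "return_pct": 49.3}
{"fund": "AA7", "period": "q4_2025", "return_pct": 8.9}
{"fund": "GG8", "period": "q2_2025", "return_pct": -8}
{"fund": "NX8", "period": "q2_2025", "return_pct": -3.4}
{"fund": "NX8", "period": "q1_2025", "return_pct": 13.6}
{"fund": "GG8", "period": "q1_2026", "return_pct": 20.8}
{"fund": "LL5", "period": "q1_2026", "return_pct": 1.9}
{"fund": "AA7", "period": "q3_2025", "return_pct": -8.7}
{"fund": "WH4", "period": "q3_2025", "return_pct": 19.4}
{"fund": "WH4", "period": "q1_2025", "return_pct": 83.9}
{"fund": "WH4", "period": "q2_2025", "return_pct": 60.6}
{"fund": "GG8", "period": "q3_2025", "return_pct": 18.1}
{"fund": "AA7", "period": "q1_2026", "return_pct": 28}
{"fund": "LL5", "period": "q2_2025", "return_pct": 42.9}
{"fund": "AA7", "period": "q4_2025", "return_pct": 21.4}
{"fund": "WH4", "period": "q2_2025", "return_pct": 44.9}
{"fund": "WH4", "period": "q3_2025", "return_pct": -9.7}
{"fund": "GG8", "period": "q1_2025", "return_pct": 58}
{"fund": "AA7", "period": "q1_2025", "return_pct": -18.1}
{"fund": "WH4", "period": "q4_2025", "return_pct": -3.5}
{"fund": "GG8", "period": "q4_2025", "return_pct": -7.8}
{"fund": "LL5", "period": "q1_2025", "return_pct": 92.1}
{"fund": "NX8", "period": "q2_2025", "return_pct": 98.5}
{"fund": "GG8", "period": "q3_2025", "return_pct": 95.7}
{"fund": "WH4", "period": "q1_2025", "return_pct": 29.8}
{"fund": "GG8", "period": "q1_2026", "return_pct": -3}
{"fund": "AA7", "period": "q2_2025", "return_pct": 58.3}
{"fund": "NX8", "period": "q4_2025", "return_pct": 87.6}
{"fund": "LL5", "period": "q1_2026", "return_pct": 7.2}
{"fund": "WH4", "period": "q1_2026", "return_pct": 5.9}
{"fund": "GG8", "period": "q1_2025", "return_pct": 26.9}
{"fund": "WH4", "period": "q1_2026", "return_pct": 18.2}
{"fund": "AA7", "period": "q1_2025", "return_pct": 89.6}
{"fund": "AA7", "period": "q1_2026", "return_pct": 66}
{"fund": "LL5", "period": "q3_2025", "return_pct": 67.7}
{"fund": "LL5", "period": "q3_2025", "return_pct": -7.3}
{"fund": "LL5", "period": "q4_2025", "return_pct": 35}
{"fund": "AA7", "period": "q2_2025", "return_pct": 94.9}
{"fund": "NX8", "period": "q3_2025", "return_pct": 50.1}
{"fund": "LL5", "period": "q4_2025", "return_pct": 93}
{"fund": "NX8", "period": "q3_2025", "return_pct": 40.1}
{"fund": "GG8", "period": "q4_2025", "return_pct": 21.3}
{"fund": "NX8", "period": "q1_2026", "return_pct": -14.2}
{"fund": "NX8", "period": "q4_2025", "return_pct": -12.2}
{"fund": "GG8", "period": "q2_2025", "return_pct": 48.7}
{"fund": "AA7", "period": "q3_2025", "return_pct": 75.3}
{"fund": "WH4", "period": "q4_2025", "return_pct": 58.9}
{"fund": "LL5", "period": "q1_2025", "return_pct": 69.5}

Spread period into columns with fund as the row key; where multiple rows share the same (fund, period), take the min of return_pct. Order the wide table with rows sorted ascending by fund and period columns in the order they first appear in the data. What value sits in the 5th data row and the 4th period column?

-3.5

With rows sorted ascending by fund, row 5 is fund=WH4. period columns in first-appearance order: q2_2025, q1_2026, q1_2025, q4_2025, q3_2025; column 4 is q4_2025.
Long rows with fund=WH4, period=q4_2025: min(-3.5, 58.9) = -3.5.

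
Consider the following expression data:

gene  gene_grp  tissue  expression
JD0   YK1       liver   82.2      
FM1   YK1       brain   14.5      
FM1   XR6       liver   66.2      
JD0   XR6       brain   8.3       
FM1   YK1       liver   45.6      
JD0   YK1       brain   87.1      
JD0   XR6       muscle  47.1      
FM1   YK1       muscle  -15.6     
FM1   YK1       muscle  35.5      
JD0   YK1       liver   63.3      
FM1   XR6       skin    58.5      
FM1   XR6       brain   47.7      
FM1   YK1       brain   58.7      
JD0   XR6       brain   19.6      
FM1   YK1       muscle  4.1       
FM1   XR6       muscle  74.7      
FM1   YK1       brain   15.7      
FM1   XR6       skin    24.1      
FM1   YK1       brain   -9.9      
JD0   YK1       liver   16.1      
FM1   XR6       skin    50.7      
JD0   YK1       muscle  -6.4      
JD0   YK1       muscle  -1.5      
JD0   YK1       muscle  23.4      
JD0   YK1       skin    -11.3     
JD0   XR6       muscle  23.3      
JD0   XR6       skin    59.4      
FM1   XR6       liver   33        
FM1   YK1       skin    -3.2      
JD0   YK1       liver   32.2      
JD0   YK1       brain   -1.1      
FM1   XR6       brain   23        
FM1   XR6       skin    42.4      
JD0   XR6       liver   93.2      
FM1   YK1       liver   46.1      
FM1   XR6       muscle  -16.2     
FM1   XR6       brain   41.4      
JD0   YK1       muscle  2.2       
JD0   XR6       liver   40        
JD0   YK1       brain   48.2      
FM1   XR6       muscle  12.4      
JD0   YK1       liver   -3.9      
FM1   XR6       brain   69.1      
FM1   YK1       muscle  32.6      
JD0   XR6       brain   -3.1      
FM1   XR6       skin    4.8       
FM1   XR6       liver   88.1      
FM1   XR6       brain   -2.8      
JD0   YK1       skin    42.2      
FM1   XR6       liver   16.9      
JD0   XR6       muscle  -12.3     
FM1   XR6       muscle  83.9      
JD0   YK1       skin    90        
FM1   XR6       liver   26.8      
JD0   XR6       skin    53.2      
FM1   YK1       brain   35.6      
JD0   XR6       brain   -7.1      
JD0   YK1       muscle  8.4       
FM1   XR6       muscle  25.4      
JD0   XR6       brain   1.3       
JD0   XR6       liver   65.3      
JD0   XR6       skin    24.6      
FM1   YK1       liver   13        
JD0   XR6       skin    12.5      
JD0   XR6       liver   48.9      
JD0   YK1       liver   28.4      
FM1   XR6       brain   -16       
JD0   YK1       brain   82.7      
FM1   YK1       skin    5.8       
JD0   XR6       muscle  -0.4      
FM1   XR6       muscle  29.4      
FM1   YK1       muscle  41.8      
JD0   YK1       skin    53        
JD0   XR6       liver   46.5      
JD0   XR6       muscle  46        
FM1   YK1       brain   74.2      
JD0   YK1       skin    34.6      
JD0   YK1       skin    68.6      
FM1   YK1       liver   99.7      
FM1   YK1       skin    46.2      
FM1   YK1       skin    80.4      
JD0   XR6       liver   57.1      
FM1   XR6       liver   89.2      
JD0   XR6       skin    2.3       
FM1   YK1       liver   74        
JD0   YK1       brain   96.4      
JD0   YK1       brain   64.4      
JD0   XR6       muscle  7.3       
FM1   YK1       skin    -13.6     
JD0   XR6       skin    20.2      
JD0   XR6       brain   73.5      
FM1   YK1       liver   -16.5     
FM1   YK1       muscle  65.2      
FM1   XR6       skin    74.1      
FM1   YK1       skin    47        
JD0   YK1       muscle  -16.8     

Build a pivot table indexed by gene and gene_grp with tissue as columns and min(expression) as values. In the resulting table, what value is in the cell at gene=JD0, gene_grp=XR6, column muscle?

-12.3

Rows with gene=JD0, gene_grp=XR6 and tissue=muscle: expression values are 47.1, 23.3, -12.3, -0.4, 46, 7.3.
min(47.1, 23.3, -12.3, -0.4, 46, 7.3) = -12.3.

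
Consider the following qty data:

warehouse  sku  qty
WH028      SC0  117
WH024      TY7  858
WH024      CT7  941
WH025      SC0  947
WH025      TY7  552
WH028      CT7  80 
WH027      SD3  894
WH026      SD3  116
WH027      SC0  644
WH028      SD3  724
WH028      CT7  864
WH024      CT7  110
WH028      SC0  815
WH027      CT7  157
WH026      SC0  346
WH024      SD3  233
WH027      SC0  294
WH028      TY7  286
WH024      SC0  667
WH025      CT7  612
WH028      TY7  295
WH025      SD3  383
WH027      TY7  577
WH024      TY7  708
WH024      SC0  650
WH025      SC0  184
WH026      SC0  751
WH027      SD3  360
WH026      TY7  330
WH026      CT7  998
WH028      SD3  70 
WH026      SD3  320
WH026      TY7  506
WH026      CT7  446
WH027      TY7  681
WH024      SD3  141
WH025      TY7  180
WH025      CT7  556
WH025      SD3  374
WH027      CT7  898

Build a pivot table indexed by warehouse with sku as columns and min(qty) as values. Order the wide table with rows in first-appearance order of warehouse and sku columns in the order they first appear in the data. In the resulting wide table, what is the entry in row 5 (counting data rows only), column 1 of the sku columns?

346

With rows in first-appearance order of warehouse, row 5 is warehouse=WH026. sku columns in first-appearance order: SC0, TY7, CT7, SD3; column 1 is SC0.
Long rows with warehouse=WH026, sku=SC0: min(346, 751) = 346.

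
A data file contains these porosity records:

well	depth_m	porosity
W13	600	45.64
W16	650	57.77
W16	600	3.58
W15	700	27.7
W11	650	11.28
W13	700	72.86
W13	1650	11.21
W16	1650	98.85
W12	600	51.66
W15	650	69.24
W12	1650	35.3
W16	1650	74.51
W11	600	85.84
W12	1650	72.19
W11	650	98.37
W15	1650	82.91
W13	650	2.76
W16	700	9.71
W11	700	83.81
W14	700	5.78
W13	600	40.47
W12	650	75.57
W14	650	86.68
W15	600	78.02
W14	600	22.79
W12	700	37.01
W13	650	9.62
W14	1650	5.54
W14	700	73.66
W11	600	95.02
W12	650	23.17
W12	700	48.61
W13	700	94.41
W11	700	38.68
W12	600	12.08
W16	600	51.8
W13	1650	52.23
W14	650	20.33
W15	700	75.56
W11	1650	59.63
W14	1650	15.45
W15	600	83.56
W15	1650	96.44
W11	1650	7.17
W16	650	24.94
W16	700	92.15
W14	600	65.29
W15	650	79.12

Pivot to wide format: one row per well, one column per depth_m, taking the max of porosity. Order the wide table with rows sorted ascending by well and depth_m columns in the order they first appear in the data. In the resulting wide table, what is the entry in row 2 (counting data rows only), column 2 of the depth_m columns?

With rows sorted ascending by well, row 2 is well=W12. depth_m columns in first-appearance order: 600, 650, 700, 1650; column 2 is 650.
Long rows with well=W12, depth_m=650: max(75.57, 23.17) = 75.57.

75.57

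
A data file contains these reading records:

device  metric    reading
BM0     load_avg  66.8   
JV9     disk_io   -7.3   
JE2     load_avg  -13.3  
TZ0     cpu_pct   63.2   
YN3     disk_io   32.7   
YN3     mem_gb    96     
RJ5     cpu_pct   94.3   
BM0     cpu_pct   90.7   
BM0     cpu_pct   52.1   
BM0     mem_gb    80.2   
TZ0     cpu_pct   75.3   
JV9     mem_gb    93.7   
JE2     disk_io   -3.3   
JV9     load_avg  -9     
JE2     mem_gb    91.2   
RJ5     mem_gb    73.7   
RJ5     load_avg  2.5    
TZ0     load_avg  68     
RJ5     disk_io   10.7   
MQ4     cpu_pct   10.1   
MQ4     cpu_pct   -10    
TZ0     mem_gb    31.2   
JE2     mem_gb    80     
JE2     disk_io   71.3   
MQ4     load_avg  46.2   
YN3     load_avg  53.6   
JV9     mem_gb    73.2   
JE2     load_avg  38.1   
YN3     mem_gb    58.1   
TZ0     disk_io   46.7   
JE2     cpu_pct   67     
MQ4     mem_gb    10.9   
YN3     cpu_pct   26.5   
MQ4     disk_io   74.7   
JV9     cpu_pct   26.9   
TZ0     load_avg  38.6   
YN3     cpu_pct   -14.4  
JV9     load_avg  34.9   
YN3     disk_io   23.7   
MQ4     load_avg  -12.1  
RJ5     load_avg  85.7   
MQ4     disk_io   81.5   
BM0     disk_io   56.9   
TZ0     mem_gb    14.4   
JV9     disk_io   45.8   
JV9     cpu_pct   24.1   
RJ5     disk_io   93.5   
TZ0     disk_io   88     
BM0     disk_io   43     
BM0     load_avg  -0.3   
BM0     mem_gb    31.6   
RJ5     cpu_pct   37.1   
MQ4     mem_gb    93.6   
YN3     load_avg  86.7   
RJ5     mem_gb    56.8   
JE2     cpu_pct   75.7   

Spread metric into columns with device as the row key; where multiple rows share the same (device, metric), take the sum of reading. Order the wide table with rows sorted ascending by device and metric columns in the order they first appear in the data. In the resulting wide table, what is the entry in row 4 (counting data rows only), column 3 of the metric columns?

With rows sorted ascending by device, row 4 is device=MQ4. metric columns in first-appearance order: load_avg, disk_io, cpu_pct, mem_gb; column 3 is cpu_pct.
Long rows with device=MQ4, metric=cpu_pct: 10.1 + -10 = 0.1.

0.1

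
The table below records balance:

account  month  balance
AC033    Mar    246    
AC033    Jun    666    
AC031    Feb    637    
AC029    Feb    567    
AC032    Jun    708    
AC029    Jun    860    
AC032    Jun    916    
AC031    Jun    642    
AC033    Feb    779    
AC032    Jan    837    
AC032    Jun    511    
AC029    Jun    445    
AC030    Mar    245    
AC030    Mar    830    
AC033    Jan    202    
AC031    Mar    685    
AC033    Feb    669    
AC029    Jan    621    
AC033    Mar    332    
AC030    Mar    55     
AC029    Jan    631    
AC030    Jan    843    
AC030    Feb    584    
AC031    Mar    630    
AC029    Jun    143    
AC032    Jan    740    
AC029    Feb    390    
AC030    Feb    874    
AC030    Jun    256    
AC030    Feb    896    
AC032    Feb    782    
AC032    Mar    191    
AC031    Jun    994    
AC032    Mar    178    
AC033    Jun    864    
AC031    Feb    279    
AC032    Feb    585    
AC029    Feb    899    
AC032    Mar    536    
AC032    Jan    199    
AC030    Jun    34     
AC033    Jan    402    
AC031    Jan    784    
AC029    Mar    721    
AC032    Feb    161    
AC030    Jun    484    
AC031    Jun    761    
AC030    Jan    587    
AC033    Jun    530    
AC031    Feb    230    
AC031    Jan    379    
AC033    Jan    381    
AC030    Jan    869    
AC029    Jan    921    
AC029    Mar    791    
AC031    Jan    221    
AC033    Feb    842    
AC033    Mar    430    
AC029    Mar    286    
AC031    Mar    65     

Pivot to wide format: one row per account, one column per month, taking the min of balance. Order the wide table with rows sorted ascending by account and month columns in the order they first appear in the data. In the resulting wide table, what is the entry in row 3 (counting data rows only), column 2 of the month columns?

642

With rows sorted ascending by account, row 3 is account=AC031. month columns in first-appearance order: Mar, Jun, Feb, Jan; column 2 is Jun.
Long rows with account=AC031, month=Jun: min(642, 994, 761) = 642.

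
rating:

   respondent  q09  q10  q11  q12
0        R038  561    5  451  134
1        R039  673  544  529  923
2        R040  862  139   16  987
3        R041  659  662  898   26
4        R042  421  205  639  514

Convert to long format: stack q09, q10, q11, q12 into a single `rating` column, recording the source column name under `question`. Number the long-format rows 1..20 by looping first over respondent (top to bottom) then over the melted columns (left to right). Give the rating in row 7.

529

20 rows total (5 × 4). Row 7: index ⌊(7-1)/4⌋ = 1 into respondent → R039; (7-1) mod 4 = 2 into the melted columns → q11.
So row 7 is (R039, q11, 529); rating = 529.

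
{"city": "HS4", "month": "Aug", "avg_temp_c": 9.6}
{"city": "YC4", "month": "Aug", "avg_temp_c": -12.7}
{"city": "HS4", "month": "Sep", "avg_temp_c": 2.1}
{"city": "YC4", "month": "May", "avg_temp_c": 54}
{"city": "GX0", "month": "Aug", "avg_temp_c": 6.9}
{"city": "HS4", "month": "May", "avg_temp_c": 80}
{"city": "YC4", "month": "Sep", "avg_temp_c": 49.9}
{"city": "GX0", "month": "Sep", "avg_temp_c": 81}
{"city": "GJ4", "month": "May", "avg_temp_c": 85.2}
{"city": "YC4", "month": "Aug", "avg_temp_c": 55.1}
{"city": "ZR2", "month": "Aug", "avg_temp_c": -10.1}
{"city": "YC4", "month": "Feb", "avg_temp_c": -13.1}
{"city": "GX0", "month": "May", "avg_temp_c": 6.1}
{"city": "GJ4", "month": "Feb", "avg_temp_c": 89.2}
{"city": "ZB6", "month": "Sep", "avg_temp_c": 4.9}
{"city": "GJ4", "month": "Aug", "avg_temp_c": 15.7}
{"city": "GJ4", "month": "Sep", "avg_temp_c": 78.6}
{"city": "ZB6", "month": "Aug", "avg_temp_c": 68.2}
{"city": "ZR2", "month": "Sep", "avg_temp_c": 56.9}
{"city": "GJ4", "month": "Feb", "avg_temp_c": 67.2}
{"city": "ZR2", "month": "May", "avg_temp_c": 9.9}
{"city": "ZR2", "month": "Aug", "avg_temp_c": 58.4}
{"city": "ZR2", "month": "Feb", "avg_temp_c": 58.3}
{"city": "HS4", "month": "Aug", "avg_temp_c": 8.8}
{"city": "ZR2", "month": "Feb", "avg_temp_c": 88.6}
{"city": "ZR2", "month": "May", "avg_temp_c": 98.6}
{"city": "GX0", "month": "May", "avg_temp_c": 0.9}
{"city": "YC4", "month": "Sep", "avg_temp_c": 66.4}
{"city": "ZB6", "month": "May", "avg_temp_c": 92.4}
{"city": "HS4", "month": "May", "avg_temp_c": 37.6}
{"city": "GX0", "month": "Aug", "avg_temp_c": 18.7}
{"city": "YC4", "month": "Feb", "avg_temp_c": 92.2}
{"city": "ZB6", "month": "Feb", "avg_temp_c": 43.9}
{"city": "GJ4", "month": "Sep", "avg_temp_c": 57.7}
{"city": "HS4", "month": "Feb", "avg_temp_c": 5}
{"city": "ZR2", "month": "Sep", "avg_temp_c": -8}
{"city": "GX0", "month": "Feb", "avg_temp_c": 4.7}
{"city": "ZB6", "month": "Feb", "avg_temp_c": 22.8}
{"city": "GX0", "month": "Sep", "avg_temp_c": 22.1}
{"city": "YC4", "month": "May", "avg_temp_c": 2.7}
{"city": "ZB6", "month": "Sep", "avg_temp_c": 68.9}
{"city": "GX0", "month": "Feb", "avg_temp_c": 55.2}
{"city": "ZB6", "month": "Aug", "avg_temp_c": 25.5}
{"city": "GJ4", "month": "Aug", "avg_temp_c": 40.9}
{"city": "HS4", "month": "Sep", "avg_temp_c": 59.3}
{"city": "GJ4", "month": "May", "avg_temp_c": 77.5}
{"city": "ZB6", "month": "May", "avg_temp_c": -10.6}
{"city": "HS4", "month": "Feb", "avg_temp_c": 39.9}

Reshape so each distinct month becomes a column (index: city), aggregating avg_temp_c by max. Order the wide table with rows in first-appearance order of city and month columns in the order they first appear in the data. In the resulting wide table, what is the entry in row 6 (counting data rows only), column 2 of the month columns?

68.9

With rows in first-appearance order of city, row 6 is city=ZB6. month columns in first-appearance order: Aug, Sep, May, Feb; column 2 is Sep.
Long rows with city=ZB6, month=Sep: max(4.9, 68.9) = 68.9.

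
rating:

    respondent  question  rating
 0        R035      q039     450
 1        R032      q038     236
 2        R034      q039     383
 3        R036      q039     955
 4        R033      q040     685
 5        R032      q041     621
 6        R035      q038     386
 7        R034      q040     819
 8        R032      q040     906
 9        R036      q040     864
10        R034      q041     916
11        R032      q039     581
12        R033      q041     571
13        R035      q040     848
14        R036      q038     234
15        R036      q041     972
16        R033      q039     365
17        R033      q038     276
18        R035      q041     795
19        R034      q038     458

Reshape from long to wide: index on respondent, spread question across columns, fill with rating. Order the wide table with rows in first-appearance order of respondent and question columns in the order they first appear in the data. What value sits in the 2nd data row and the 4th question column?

621

With rows in first-appearance order of respondent, row 2 is respondent=R032. question columns in first-appearance order: q039, q038, q040, q041; column 4 is q041.
Long rows with respondent=R032, question=q041: rating = 621.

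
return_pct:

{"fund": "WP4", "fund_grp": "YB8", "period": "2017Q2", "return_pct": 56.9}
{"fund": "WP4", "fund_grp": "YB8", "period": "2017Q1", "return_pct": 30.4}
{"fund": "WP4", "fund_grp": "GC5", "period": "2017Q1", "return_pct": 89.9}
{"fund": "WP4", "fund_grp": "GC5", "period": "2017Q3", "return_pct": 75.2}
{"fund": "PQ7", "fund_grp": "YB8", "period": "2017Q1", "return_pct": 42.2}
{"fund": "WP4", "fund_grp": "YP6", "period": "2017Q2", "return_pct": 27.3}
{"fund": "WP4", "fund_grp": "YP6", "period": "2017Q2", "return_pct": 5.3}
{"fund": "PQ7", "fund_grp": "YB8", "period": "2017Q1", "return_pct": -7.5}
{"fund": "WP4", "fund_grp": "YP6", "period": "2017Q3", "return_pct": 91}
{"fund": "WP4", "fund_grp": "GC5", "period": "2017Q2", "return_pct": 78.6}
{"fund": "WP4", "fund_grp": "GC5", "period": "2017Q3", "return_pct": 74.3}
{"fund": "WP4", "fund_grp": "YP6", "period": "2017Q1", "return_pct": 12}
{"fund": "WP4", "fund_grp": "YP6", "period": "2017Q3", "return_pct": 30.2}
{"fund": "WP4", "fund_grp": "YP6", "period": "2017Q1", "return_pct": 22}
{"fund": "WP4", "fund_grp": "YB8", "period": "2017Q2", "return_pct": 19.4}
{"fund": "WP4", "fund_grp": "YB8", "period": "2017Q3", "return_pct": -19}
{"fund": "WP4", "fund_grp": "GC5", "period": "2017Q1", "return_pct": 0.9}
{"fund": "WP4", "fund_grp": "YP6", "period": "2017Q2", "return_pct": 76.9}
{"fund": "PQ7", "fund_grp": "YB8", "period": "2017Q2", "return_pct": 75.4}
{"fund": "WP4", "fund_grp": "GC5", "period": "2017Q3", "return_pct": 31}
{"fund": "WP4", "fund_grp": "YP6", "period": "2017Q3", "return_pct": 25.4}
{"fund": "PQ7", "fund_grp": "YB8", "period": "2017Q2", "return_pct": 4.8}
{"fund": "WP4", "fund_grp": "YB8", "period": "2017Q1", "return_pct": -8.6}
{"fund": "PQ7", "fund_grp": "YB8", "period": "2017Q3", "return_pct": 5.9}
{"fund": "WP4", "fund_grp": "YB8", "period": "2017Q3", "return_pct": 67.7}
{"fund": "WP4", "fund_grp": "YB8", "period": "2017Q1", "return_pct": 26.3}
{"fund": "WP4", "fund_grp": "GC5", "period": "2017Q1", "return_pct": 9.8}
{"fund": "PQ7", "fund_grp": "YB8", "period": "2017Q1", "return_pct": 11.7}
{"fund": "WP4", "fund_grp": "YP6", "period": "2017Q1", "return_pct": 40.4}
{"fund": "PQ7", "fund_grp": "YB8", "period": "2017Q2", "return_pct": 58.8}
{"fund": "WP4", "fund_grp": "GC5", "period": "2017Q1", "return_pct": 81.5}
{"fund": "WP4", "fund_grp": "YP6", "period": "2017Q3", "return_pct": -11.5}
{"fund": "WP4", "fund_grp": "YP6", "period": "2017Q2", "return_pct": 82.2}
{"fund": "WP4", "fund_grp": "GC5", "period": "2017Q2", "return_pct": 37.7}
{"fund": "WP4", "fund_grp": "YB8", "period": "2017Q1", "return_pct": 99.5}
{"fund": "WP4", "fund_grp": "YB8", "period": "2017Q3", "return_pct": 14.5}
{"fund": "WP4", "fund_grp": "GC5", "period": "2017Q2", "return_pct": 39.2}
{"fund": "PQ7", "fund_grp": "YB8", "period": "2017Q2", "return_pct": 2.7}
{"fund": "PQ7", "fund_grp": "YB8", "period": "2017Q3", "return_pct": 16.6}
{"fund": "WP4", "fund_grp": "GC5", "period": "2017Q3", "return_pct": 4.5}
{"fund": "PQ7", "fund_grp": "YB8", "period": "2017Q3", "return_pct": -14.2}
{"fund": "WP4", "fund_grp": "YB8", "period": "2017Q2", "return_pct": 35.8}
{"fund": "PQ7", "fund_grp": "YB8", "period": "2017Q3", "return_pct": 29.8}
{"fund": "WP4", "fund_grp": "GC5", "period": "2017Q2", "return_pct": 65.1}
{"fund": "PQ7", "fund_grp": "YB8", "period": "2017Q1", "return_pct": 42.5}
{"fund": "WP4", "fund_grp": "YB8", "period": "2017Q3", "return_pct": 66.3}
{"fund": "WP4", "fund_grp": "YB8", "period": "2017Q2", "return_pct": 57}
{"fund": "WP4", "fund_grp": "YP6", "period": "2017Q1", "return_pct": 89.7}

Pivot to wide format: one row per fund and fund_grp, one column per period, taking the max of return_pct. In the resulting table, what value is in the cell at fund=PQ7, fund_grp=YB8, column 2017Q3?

29.8

Rows with fund=PQ7, fund_grp=YB8 and period=2017Q3: return_pct values are 5.9, 16.6, -14.2, 29.8.
max(5.9, 16.6, -14.2, 29.8) = 29.8.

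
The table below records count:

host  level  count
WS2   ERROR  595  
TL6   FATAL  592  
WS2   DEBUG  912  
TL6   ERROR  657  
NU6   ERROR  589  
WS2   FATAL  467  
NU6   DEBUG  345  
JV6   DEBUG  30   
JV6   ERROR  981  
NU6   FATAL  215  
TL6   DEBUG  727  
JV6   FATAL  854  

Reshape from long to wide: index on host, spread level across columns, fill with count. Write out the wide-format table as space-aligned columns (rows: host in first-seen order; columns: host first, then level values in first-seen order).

host  ERROR  FATAL  DEBUG
WS2   595    467    912  
TL6   657    592    727  
NU6   589    215    345  
JV6   981    854    30   

Columns: host plus the 3 distinct level values (ERROR, FATAL, DEBUG).
For example, row WS2 column ERROR takes count=595 from the long row (WS2, ERROR).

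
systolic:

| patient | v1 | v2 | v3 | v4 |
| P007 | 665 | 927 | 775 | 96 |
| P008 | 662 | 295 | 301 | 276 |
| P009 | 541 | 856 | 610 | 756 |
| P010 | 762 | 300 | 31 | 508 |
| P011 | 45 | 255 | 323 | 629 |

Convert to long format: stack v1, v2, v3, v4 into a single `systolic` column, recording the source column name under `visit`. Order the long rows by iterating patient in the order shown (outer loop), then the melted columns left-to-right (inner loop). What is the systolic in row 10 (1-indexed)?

856

20 rows total (5 × 4). Row 10: index ⌊(10-1)/4⌋ = 2 into patient → P009; (10-1) mod 4 = 1 into the melted columns → v2.
So row 10 is (P009, v2, 856); systolic = 856.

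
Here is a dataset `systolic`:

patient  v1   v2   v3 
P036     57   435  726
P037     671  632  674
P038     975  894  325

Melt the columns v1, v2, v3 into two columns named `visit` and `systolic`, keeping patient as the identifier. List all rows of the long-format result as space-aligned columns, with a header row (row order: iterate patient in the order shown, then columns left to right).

patient  visit  systolic
P036     v1     57      
P036     v2     435     
P036     v3     726     
P037     v1     671     
P037     v2     632     
P037     v3     674     
P038     v1     975     
P038     v2     894     
P038     v3     325     

Each (patient, column) pair becomes one row: 3 × 3 = 9 rows.
For example, (P036, v1) → systolic=57.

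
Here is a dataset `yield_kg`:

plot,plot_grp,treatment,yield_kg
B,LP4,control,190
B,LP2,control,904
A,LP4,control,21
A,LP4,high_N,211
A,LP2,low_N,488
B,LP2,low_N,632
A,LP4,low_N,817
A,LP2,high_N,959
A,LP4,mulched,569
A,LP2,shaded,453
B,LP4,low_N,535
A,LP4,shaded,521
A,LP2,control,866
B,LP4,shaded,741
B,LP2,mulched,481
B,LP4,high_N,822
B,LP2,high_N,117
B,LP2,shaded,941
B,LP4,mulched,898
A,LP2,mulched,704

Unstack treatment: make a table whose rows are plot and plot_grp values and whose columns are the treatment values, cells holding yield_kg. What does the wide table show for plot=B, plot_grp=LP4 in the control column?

Wide layout: rows indexed by plot and plot_grp, columns are the 5 distinct treatment values (control, high_N, low_N, mulched, shaded).
Cell (plot=B, plot_grp=LP4, treatment=control) draws from the long row where plot=B, plot_grp=LP4 and treatment=control, which has yield_kg=190.

190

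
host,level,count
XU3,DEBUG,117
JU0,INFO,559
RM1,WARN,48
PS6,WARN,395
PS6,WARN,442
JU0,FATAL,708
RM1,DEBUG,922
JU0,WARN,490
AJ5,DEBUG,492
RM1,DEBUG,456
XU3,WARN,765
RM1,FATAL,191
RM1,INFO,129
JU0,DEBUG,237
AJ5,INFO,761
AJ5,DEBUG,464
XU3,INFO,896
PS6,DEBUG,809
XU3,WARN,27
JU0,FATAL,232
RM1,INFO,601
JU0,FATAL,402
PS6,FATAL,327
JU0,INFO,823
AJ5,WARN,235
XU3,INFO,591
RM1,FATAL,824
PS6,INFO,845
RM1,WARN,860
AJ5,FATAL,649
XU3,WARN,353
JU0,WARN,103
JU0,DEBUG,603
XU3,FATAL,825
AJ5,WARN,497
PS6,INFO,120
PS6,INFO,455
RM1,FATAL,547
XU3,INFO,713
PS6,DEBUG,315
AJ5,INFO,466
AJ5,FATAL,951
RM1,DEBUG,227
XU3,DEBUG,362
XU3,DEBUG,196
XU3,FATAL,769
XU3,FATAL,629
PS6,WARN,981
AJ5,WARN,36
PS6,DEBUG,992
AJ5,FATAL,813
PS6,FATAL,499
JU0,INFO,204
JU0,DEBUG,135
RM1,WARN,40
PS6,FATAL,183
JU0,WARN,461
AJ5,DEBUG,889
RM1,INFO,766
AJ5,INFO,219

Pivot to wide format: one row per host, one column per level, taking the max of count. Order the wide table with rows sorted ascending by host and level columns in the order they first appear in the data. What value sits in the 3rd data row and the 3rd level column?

981

With rows sorted ascending by host, row 3 is host=PS6. level columns in first-appearance order: DEBUG, INFO, WARN, FATAL; column 3 is WARN.
Long rows with host=PS6, level=WARN: max(395, 442, 981) = 981.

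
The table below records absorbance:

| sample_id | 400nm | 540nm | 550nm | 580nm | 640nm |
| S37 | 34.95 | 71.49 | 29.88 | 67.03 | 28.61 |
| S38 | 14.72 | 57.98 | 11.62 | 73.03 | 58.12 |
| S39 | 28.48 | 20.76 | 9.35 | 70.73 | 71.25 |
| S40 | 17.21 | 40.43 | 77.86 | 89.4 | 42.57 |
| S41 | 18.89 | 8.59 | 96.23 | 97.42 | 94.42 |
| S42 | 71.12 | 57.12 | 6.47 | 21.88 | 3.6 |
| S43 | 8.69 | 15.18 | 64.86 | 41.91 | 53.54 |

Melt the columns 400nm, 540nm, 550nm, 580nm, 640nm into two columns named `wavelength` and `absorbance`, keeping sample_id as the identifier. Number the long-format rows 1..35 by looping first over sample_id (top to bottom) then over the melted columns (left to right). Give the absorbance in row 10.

58.12

35 rows total (7 × 5). Row 10: index ⌊(10-1)/5⌋ = 1 into sample_id → S38; (10-1) mod 5 = 4 into the melted columns → 640nm.
So row 10 is (S38, 640nm, 58.12); absorbance = 58.12.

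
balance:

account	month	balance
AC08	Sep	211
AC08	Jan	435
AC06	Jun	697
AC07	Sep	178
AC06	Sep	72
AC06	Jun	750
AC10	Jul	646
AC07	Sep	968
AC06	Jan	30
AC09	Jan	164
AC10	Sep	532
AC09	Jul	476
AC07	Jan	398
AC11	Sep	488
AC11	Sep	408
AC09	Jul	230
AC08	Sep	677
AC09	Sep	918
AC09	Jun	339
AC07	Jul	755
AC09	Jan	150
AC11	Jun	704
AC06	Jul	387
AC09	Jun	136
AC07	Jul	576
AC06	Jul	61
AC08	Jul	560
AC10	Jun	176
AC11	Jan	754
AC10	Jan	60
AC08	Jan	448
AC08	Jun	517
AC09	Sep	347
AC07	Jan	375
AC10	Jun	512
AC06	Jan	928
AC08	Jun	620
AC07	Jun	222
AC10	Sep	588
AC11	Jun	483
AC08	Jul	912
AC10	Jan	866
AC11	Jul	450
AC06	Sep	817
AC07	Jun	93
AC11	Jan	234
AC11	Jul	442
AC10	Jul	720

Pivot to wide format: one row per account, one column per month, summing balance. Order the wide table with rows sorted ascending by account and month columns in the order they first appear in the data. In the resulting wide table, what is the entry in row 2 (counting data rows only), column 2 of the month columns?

With rows sorted ascending by account, row 2 is account=AC07. month columns in first-appearance order: Sep, Jan, Jun, Jul; column 2 is Jan.
Long rows with account=AC07, month=Jan: 398 + 375 = 773.

773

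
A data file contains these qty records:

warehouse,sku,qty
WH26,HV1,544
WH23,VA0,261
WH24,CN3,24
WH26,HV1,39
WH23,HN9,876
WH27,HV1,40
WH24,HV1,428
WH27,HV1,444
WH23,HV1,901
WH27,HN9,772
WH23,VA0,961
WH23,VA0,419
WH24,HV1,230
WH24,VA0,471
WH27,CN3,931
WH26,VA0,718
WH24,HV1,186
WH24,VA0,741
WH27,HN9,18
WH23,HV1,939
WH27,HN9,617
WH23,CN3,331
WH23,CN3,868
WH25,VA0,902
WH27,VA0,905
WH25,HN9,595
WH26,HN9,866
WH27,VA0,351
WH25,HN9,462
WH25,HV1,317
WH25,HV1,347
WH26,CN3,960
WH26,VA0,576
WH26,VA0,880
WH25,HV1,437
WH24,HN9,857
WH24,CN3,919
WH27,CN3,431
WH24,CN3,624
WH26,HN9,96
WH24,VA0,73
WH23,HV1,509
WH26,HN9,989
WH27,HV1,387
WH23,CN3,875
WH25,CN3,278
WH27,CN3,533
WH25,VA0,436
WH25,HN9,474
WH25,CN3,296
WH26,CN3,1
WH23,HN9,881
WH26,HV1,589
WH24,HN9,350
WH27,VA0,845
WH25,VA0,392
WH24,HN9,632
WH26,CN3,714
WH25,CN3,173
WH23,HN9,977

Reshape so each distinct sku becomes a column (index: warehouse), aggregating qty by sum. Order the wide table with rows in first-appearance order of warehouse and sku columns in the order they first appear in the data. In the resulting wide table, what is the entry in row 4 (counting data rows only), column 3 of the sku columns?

1895

With rows in first-appearance order of warehouse, row 4 is warehouse=WH27. sku columns in first-appearance order: HV1, VA0, CN3, HN9; column 3 is CN3.
Long rows with warehouse=WH27, sku=CN3: 931 + 431 + 533 = 1895.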